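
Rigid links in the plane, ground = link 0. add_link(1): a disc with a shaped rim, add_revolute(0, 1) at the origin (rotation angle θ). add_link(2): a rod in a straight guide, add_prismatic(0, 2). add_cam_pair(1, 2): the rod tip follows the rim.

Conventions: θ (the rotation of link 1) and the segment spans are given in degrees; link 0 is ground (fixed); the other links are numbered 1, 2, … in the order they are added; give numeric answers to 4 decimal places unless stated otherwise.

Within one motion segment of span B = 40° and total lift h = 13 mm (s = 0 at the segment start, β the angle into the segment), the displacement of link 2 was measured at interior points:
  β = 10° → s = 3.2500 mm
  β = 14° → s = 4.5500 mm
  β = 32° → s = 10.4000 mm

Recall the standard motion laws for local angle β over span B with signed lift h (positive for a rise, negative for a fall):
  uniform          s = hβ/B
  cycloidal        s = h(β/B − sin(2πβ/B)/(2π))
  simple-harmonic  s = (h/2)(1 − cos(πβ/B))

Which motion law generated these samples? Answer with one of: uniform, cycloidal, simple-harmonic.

candidates at β/B = r: uniform s = h·r (linear in β); cycloidal s = h·(r − sin(2πr)/(2π)); simple-harmonic s = (h/2)(1 − cos(πr))
β=10°: printed 3.2500 | uniform 3.2500, cycloidal 1.1810, simple-harmonic 1.9038
β=14°: printed 4.5500 | uniform 4.5500, cycloidal 2.8761, simple-harmonic 3.5491
β=32°: printed 10.4000 | uniform 10.4000, cycloidal 12.3677, simple-harmonic 11.7586
only one law matches every sample → uniform

uniform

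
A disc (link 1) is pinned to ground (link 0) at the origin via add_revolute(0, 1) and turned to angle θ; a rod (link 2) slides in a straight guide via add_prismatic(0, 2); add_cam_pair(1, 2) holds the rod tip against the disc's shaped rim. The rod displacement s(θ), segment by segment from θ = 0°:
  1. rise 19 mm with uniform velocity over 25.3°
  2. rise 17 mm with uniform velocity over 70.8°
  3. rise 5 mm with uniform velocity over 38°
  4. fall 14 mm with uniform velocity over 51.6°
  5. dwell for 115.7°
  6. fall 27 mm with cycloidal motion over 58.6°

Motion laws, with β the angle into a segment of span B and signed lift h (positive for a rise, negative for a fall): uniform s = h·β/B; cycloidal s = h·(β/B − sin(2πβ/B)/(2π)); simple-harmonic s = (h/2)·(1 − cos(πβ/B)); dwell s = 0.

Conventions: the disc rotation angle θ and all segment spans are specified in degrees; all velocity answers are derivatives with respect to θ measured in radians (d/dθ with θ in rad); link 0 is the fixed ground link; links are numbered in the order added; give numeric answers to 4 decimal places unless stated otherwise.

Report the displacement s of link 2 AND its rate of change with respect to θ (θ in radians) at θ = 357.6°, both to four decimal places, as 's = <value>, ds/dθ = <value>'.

segment 1 (0° to 25.3°, uniform, h = 19) is passed completely: s = 0.0000 + (19) = 19.0000
segment 2 (25.3° to 96.1°, uniform, h = 17) is passed completely: s = 19.0000 + (17) = 36.0000
segment 3 (96.1° to 134.1°, uniform, h = 5) is passed completely: s = 36.0000 + (5) = 41.0000
segment 4 (134.1° to 185.7°, uniform, h = -14) is passed completely: s = 41.0000 + (-14) = 27.0000
segment 5 (185.7° to 301.4°, dwell): s unchanged at 27.0000
θ = 357.6° falls in segment 6 (301.4° to 360°, cycloidal, h = -27): β = 357.6 − 301.4 = 56.2°, B = 58.6°; Δs = -27·(0.9590 − sin(2π·0.9590)/(2π)) = -26.9878; s = 27.0000 − 26.9878 = 0.0122
velocity in seg [301.4°–360°] (cycloidal), θ in radians: β = 56.2° = 0.9809 rad, B = 58.6° = 1.0228 rad; ds/dθ = (h/B)(1 − cos(2πβ/B)) = ((-27)/1.0228)(1 − cos(2π·0.9590)) = -0.869256 mm/rad

s = 0.0122, ds/dθ = -0.8693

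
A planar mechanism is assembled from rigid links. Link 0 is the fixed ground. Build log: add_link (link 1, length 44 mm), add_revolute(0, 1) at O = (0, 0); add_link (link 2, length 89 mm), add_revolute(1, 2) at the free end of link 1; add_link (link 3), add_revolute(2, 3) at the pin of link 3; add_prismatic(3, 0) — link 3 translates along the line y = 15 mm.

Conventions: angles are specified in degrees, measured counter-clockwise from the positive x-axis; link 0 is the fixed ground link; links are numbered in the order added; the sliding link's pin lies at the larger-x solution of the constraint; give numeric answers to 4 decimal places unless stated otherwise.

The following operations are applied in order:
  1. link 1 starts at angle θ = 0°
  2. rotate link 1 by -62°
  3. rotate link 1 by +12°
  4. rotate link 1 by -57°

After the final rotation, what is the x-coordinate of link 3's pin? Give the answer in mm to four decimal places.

geometry: r = 44 mm, L = 89 mm, e = 15 mm; θ starts at 0°
rotate link 1 by -62°: θ ← 0° -62° = -62°
rotate link 1 by +12°: θ ← -62° +12° = -50°
rotate link 1 by -57°: θ ← -50° -57° = -107°
crank pin P = (r cos θ, r sin θ) = (-12.864355, -42.077409)
h = r sin θ − e = -42.077409 − 15 = -57.077409
x = r cos θ + √(L² − h²) = -12.864355 + 68.287403 = 55.423048

55.4230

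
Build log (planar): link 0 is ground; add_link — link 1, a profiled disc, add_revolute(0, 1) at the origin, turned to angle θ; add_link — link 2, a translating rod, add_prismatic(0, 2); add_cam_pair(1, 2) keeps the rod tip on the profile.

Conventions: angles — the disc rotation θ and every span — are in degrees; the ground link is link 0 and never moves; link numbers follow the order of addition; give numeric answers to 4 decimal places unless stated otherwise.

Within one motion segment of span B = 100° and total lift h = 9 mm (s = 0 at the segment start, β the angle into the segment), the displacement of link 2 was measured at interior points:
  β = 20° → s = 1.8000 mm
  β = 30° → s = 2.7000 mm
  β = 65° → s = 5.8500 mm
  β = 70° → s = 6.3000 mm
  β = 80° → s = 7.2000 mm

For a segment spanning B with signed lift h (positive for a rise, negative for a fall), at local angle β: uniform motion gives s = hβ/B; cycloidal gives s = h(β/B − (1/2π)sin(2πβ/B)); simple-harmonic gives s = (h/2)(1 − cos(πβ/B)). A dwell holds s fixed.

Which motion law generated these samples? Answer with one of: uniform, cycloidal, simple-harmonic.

candidates at β/B = r: uniform s = h·r (linear in β); cycloidal s = h·(r − sin(2πr)/(2π)); simple-harmonic s = (h/2)(1 − cos(πr))
β=20°: printed 1.8000 | uniform 1.8000, cycloidal 0.4377, simple-harmonic 0.8594
β=30°: printed 2.7000 | uniform 2.7000, cycloidal 1.3377, simple-harmonic 1.8550
β=65°: printed 5.8500 | uniform 5.8500, cycloidal 7.0088, simple-harmonic 6.5430
β=70°: printed 6.3000 | uniform 6.3000, cycloidal 7.6623, simple-harmonic 7.1450
β=80°: printed 7.2000 | uniform 7.2000, cycloidal 8.5623, simple-harmonic 8.1406
only one law matches every sample → uniform

uniform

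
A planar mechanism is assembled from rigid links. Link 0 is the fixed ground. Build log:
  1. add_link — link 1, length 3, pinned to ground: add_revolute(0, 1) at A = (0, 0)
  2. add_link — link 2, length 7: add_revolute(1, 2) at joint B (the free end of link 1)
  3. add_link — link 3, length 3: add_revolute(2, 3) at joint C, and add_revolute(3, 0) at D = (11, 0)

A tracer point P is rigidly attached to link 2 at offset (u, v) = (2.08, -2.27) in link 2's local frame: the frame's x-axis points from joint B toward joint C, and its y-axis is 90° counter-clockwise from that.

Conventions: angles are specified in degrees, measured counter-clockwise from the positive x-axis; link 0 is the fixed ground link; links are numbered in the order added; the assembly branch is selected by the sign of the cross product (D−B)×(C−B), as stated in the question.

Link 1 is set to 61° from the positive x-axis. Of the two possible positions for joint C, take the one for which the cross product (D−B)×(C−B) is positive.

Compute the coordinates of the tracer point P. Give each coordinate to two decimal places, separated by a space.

A=(0,0), D=(11.00,0)
B = A + 3.00·(cos61°, sin61°) = (1.4544, 2.6239)
|BD| = 9.8996
circle(B,7.00) ∩ circle(D,3.00): a=6.9701, h=0.6464
  candidates: C₊=(8.3466,1.3997) cross=6.399; C₋=(8.0039,0.1532) cross=-6.399
  branch + wants cross > 0 → take C=(8.3466,1.3997) (cross=6.399)
ex = (C−B)/|BC| = (0.9846,-0.1749); ey = (0.1749,0.9846)
P = B + 2.08·ex + -2.27·ey = (3.1054,0.0251)

3.11 0.03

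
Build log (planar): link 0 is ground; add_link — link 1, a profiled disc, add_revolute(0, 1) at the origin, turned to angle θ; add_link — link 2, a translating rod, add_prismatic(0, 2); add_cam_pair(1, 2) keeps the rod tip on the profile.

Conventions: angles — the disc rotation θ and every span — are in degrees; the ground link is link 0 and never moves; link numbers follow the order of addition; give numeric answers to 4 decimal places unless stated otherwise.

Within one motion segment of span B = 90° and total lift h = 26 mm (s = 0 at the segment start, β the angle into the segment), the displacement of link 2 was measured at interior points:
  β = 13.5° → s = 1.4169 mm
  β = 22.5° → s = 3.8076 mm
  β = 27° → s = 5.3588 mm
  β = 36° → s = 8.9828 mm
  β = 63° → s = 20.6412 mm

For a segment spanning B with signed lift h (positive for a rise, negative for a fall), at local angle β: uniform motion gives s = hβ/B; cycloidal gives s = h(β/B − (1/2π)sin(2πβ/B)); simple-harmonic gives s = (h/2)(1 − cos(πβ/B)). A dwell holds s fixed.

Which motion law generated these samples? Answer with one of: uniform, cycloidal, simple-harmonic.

candidates at β/B = r: uniform s = h·r (linear in β); cycloidal s = h·(r − sin(2πr)/(2π)); simple-harmonic s = (h/2)(1 − cos(πr))
β=13.5°: printed 1.4169 | uniform 3.9000, cycloidal 0.5523, simple-harmonic 1.4169
β=22.5°: printed 3.8076 | uniform 6.5000, cycloidal 2.3620, simple-harmonic 3.8076
β=27°: printed 5.3588 | uniform 7.8000, cycloidal 3.8645, simple-harmonic 5.3588
β=36°: printed 8.9828 | uniform 10.4000, cycloidal 7.9677, simple-harmonic 8.9828
β=63°: printed 20.6412 | uniform 18.2000, cycloidal 22.1355, simple-harmonic 20.6412
only one law matches every sample → simple-harmonic

simple-harmonic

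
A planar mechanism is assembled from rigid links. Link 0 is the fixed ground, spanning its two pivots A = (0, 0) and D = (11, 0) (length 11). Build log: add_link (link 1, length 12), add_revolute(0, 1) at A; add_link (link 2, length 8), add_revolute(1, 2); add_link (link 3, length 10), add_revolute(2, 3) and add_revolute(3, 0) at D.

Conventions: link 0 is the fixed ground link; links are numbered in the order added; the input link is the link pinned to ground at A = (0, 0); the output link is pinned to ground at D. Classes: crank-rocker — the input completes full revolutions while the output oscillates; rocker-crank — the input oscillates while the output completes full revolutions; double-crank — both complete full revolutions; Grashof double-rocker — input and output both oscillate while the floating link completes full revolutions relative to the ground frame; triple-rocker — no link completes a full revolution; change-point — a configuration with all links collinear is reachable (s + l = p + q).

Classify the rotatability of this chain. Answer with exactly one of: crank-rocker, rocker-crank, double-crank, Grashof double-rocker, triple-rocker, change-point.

lengths: ground=11, input=12, coupler=8, output=10
sorted: s=8 (shortest), l=12 (longest), p+q=21
s + l = 20 vs p + q = 21
s + l < p + q (Grashof) with shortest = coupler link → Grashof double-rocker

Grashof double-rocker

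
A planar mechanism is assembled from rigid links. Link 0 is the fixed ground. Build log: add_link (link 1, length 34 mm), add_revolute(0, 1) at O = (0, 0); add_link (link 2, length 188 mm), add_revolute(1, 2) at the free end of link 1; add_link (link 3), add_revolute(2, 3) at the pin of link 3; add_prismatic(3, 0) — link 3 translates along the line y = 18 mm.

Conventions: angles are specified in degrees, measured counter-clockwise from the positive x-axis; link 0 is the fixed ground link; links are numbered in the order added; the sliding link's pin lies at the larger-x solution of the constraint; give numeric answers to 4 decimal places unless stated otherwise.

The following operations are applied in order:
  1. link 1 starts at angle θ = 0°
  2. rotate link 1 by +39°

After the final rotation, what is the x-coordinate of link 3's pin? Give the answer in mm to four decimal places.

geometry: r = 34 mm, L = 188 mm, e = 18 mm; θ starts at 0°
rotate link 1 by +39°: θ ← 0° +39° = 39°
crank pin P = (r cos θ, r sin θ) = (26.422963, 21.396893)
h = r sin θ − e = 21.396893 − 18 = 3.396893
x = r cos θ + √(L² − h²) = 26.422963 + 187.969309 = 214.392272

214.3923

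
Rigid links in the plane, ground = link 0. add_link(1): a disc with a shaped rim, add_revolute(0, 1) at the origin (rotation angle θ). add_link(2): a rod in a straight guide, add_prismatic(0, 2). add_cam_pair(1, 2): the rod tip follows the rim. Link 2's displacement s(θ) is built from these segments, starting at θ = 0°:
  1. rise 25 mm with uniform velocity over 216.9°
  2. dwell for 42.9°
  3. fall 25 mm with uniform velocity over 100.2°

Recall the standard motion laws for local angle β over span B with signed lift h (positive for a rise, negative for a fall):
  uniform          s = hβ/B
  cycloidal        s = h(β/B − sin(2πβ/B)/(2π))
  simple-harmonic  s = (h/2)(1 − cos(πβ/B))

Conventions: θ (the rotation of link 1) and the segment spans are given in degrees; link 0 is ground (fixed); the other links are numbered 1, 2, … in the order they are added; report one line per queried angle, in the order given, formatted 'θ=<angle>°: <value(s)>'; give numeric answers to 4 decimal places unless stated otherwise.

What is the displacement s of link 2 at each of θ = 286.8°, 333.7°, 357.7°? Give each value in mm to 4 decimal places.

segment 1 (0° to 216.9°, uniform, h = 25) is passed completely: s = 0.0000 + (25) = 25.0000
segment 2 (216.9° to 259.8°, dwell): s unchanged at 25.0000
θ = 286.8° falls in segment 3 (259.8° to 360°, uniform, h = -25): β = 286.8 − 259.8 = 27°, B = 100.2°; Δs = -25·27/100.2 = -6.7365; s = 25.0000 − 6.7365 = 18.2635
θ = 333.7° falls in segment 3 (259.8° to 360°, uniform, h = -25): β = 333.7 − 259.8 = 73.9°, B = 100.2°; Δs = -25·73.9/100.2 = -18.4381; s = 25.0000 − 18.4381 = 6.5619
θ = 357.7° falls in segment 3 (259.8° to 360°, uniform, h = -25): β = 357.7 − 259.8 = 97.9°, B = 100.2°; Δs = -25·97.9/100.2 = -24.4261; s = 25.0000 − 24.4261 = 0.5739

θ=286.8°: 18.2635
θ=333.7°: 6.5619
θ=357.7°: 0.5739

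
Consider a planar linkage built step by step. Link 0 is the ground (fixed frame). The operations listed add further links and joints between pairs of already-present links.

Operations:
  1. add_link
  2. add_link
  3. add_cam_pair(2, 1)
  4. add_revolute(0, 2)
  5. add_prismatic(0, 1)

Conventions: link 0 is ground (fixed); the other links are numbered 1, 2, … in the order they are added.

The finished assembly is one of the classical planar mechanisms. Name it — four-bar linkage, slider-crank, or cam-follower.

links: 3 (incl. ground); joints: 1 revolute, 1 prismatic, 1 higher (cam) pair, forming one closed loop
3 links, revolute + prismatic + higher pair in one loop → cam-follower

cam-follower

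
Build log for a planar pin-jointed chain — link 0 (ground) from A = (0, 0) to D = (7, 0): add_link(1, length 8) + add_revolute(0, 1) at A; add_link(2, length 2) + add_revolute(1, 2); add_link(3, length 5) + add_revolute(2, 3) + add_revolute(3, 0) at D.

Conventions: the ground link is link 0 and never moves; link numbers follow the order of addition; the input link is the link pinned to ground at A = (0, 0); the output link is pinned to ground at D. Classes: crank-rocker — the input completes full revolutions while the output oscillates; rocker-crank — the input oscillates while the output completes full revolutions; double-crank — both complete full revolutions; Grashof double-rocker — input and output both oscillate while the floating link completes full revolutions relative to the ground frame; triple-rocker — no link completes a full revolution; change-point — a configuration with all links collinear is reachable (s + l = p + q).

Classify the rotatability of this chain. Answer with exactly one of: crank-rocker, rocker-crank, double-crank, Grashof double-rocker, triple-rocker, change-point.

lengths: ground=7, input=8, coupler=2, output=5
sorted: s=2 (shortest), l=8 (longest), p+q=12
s + l = 10 vs p + q = 12
s + l < p + q (Grashof) with shortest = coupler link → Grashof double-rocker

Grashof double-rocker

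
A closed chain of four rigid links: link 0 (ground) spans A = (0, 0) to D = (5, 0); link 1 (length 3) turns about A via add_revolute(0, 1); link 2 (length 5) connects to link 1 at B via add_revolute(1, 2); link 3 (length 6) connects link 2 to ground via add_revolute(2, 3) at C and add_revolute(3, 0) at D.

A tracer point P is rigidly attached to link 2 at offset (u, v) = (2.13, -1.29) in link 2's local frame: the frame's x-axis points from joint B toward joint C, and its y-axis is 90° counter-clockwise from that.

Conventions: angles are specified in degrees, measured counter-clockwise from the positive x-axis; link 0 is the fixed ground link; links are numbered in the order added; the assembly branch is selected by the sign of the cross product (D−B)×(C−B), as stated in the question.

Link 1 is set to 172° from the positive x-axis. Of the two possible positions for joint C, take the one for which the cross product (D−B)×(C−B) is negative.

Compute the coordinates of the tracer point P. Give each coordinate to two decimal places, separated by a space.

A=(0,0), D=(5.00,0)
B = A + 3.00·(cos172°, sin172°) = (-2.9708, 0.4175)
|BD| = 7.9817
circle(B,5.00) ∩ circle(D,6.00): a=3.3018, h=3.7548
  candidates: C₊=(0.5229,3.9944) cross=29.969; C₋=(0.1301,-3.5048) cross=-29.969
  branch - wants cross < 0 → take C=(0.1301,-3.5048) (cross=-29.969)
ex = (C−B)/|BC| = (0.6202,-0.7845); ey = (0.7845,0.6202)
P = B + 2.13·ex + -1.29·ey = (-2.6618,-2.0534)

-2.66 -2.05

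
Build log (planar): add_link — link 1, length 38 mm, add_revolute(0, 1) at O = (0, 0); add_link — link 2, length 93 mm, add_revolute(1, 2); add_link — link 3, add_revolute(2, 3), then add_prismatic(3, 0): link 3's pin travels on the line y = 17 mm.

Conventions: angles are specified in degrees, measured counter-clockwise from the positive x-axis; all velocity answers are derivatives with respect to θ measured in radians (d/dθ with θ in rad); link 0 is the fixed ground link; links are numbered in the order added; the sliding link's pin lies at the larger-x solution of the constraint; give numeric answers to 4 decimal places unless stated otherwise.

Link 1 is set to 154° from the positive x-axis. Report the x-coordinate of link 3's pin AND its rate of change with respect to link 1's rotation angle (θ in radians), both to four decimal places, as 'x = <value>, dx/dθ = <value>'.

geometry: r = 38 mm, L = 93 mm, e = 17 mm
crank pin P = (r cos θ, r sin θ) = (-34.154174, 16.658104)
h = r sin θ − e = 16.658104 − 17 = -0.341896
x = r cos θ + √(L² − h²) = -34.154174 + 92.999372 = 58.845198
dx/dθ = −r sin θ − h·r cos θ/√(L² − h²) (θ in radians; h = -0.341896) = -16.783666

x = 58.8452, dx/dθ = -16.7837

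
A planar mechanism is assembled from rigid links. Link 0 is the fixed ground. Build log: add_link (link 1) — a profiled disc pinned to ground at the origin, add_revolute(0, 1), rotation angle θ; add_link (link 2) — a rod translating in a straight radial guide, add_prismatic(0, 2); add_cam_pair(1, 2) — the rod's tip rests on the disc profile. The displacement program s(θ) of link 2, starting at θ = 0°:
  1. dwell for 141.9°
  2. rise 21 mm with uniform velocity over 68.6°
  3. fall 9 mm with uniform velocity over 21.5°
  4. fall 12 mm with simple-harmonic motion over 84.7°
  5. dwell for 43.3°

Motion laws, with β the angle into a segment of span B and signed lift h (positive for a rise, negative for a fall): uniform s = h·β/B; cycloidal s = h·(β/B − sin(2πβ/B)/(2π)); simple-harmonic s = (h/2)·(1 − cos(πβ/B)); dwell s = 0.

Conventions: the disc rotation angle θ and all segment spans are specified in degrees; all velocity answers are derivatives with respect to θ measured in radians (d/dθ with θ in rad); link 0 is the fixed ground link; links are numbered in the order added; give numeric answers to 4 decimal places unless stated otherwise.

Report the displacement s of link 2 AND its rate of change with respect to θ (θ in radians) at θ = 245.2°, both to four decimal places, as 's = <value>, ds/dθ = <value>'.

seg 1 [0°–141.9°] dwell: s stays 0.0000
seg 2 [141.9°–210.5°] uniform, h=21: full span → s += 21 → s = 21.0000
seg 3 [210.5°–232°] uniform, h=-9: full span → s += -9 → s = 12.0000
seg 4 [232°–316.7°] simple-harmonic, h=-12: θ=245.2° here. β=13.2, B=84.7. -12/2·(1 − cos(π·0.1558)) = -0.7049 → s = 11.2951
velocity in seg [232°–316.7°] (simple-harmonic), θ in radians: β = 13.2° = 0.2304 rad, B = 84.7° = 1.4783 rad; ds/dθ = (πh/(2B)) sin(πβ/B) = (π·(-12)/(2·1.4783)) sin(π·0.1558) = -5.996383 mm/rad

s = 11.2951, ds/dθ = -5.9964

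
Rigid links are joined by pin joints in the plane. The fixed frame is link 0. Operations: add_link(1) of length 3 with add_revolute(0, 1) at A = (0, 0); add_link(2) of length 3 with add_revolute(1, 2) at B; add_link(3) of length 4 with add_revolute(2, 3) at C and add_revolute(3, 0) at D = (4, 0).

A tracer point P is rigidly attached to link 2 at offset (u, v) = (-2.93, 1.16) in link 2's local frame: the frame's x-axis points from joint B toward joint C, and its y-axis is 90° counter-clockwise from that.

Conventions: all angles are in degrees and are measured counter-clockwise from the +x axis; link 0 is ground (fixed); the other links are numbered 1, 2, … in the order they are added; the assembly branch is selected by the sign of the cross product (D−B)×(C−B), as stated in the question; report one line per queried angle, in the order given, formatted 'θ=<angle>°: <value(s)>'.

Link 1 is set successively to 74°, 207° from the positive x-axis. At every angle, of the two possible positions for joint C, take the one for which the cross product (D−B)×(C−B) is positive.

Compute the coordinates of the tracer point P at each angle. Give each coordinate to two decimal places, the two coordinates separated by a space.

A=(0,0), D=(4.00,0)
θ=74°: B = A + 3.00·(cos74°, sin74°) = (0.8269, 2.8838)
θ=74°: |BD| = 4.2877
θ=74°: circle(B,3.00) ∩ circle(D,4.00): a=1.3276, h=2.6903
θ=74°:   candidates: C₊=(3.6188,3.9818) cross=11.535; C₋=(0.0000,0.0000) cross=-11.535
θ=74°:   branch + wants cross > 0 → take C=(3.6188,3.9818) (cross=11.535)
θ=74°: ex = (C−B)/|BC| = (0.9306,0.3660); ey = (-0.3660,0.9306)
θ=74°: P = B + -2.93·ex + 1.16·ey = (-2.3243,2.8909)
θ=207°: B = A + 3.00·(cos207°, sin207°) = (-2.6730, -1.3620)
θ=207°: |BD| = 6.8106
θ=207°: circle(B,3.00) ∩ circle(D,4.00): a=2.8914, h=0.7999
θ=207°:   candidates: C₊=(0.0000,-0.0000) cross=5.448; C₋=(0.3199,-1.5675) cross=-5.448
θ=207°:   branch + wants cross > 0 → take C=(0.0000,-0.0000) (cross=5.448)
θ=207°: ex = (C−B)/|BC| = (0.8910,0.4540); ey = (-0.4540,0.8910)
θ=207°: P = B + -2.93·ex + 1.16·ey = (-5.8103,-1.6586)

θ=74°: -2.32 2.89
θ=207°: -5.81 -1.66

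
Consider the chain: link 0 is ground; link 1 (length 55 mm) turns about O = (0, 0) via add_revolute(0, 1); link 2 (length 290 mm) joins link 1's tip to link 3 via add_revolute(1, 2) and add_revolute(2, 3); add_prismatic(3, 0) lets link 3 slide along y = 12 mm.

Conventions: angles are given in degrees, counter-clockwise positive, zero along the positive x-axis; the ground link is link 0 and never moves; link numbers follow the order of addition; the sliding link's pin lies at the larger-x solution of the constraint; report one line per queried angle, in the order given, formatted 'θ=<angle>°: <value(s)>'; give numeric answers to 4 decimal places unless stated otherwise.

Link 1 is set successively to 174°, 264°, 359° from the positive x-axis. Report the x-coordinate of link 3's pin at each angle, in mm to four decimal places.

geometry: r = 55 mm, L = 290 mm, e = 12 mm
θ=174°: crank pin P = (r cos θ, r sin θ) = (-54.698704, 5.749065)
θ=174°: h = r sin θ − e = 5.749065 − 12 = -6.250935
θ=174°: x = r cos θ + √(L² − h²) = -54.698704 + 289.932623 = 235.233919
θ=264°: crank pin P = (r cos θ, r sin θ) = (-5.749065, -54.698704)
θ=264°: h = r sin θ − e = -54.698704 − 12 = -66.698704
θ=264°: x = r cos θ + √(L² − h²) = -5.749065 + 282.225589 = 276.476523
θ=359°: crank pin P = (r cos θ, r sin θ) = (54.991623, -0.959882)
θ=359°: h = r sin θ − e = -0.959882 − 12 = -12.959882
θ=359°: x = r cos θ + √(L² − h²) = 54.991623 + 289.710272 = 344.701895

θ=174°: 235.2339
θ=264°: 276.4765
θ=359°: 344.7019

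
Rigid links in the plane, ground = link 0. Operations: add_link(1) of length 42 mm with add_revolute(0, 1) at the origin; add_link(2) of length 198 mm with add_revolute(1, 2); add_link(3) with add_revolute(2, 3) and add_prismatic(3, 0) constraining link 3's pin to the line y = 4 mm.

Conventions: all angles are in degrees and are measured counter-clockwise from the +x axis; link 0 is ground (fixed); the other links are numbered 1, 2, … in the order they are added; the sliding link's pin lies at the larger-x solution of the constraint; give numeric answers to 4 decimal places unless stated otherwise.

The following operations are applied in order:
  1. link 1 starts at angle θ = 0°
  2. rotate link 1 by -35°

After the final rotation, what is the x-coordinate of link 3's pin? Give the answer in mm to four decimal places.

geometry: r = 42 mm, L = 198 mm, e = 4 mm; θ starts at 0°
rotate link 1 by -35°: θ ← 0° -35° = -35°
crank pin P = (r cos θ, r sin θ) = (34.404386, -24.090210)
h = r sin θ − e = -24.090210 − 4 = -28.090210
x = r cos θ + √(L² − h²) = 34.404386 + 195.997296 = 230.401682

230.4017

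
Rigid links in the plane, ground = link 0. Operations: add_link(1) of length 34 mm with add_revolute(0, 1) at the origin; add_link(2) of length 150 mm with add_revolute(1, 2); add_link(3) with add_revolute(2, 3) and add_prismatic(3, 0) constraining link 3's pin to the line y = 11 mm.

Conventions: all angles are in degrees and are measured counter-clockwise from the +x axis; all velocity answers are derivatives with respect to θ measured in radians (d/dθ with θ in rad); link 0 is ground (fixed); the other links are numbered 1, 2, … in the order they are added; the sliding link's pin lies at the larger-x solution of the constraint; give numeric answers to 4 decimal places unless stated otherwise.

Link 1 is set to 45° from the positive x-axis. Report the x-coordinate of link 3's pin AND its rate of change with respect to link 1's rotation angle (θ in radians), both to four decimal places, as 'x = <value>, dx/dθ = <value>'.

geometry: r = 34 mm, L = 150 mm, e = 11 mm
crank pin P = (r cos θ, r sin θ) = (24.041631, 24.041631)
h = r sin θ − e = 24.041631 − 11 = 13.041631
x = r cos θ + √(L² − h²) = 24.041631 + 149.431977 = 173.473608
dx/dθ = −r sin θ − h·r cos θ/√(L² − h²) (θ in radians; h = 13.041631) = -26.139857

x = 173.4736, dx/dθ = -26.1399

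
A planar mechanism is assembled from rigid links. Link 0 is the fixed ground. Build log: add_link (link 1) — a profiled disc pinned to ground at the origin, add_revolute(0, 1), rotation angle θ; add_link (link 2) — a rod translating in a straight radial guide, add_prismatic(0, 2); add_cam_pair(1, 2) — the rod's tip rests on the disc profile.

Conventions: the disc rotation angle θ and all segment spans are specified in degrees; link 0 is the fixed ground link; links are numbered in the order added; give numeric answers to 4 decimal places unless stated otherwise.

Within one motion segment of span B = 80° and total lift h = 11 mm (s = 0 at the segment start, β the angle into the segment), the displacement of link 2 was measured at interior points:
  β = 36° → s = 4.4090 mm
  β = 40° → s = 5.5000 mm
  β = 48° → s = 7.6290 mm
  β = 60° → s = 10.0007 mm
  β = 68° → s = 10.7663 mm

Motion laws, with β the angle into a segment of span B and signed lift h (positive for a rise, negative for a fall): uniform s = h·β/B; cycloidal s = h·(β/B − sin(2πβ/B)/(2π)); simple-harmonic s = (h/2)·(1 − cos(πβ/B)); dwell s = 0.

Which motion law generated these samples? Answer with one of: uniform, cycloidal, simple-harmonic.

candidates at β/B = r: uniform s = h·r (linear in β); cycloidal s = h·(r − sin(2πr)/(2π)); simple-harmonic s = (h/2)(1 − cos(πr))
β=36°: printed 4.4090 | uniform 4.9500, cycloidal 4.4090, simple-harmonic 4.6396
β=40°: printed 5.5000 | uniform 5.5000, cycloidal 5.5000, simple-harmonic 5.5000
β=48°: printed 7.6290 | uniform 6.6000, cycloidal 7.6290, simple-harmonic 7.1996
β=60°: printed 10.0007 | uniform 8.2500, cycloidal 10.0007, simple-harmonic 9.3891
β=68°: printed 10.7663 | uniform 9.3500, cycloidal 10.7663, simple-harmonic 10.4005
only one law matches every sample → cycloidal

cycloidal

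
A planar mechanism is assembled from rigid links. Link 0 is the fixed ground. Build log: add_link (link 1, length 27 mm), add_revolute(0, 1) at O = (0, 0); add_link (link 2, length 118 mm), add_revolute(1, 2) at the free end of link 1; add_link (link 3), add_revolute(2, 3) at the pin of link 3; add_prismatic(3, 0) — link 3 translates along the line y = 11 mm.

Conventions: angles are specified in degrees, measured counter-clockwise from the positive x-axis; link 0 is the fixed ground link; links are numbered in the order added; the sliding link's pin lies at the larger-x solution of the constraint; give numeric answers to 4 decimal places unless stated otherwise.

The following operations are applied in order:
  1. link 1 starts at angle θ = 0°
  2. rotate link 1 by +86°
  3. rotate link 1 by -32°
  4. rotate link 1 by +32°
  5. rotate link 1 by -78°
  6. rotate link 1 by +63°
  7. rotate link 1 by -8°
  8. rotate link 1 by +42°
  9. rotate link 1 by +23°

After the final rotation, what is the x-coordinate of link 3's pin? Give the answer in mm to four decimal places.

geometry: r = 27 mm, L = 118 mm, e = 11 mm; θ starts at 0°
rotate link 1 by +86°: θ ← 0° +86° = 86°
rotate link 1 by -32°: θ ← 86° -32° = 54°
rotate link 1 by +32°: θ ← 54° +32° = 86°
rotate link 1 by -78°: θ ← 86° -78° = 8°
rotate link 1 by +63°: θ ← 8° +63° = 71°
rotate link 1 by -8°: θ ← 71° -8° = 63°
rotate link 1 by +42°: θ ← 63° +42° = 105°
rotate link 1 by +23°: θ ← 105° +23° = 128°
crank pin P = (r cos θ, r sin θ) = (-16.622860, 21.276290)
h = r sin θ − e = 21.276290 − 11 = 10.276290
x = r cos θ + √(L² − h²) = -16.622860 + 117.551682 = 100.928822

100.9288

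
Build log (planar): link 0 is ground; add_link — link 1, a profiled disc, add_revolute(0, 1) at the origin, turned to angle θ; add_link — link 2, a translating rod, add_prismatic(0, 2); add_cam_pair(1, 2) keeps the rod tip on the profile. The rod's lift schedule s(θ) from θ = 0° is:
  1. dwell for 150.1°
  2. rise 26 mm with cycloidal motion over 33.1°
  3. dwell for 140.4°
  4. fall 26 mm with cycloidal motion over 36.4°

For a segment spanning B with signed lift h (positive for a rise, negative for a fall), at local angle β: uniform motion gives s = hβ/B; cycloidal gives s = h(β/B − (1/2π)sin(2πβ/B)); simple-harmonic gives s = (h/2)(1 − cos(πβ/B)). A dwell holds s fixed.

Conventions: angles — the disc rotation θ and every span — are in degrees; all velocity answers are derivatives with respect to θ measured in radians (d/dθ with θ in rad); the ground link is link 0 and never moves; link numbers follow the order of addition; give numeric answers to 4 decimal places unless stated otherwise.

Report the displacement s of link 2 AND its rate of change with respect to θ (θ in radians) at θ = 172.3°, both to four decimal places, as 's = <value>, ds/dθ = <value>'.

seg 1 [0°–150.1°] dwell: s stays 0.0000
seg 2 [150.1°–183.2°] cycloidal, h=26: θ=172.3° here. β=22.2, B=33.1. 26·(0.6707 − sin(2π·0.6707)/(2π)) = 21.0729 → s = 21.0729
velocity in seg [150.1°–183.2°] (cycloidal), θ in radians: β = 22.2° = 0.3875 rad, B = 33.1° = 0.5777 rad; ds/dθ = (h/B)(1 − cos(2πβ/B)) = (26/0.5777)(1 − cos(2π·0.6707)) = 66.515038 mm/rad

s = 21.0729, ds/dθ = 66.5150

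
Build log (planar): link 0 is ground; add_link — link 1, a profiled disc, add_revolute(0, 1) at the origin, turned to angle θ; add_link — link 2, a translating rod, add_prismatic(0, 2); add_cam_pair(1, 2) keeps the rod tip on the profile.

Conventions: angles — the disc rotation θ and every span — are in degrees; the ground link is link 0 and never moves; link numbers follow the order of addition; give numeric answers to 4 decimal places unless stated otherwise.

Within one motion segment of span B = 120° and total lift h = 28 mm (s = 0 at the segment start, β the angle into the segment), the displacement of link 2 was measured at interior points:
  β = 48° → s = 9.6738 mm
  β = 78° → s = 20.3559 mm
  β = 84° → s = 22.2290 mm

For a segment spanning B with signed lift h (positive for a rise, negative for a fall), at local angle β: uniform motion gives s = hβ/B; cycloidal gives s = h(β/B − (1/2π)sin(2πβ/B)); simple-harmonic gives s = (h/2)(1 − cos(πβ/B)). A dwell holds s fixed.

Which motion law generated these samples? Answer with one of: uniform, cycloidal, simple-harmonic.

candidates at β/B = r: uniform s = h·r (linear in β); cycloidal s = h·(r − sin(2πr)/(2π)); simple-harmonic s = (h/2)(1 − cos(πr))
β=48°: printed 9.6738 | uniform 11.2000, cycloidal 8.5806, simple-harmonic 9.6738
β=78°: printed 20.3559 | uniform 18.2000, cycloidal 21.8053, simple-harmonic 20.3559
β=84°: printed 22.2290 | uniform 19.6000, cycloidal 23.8382, simple-harmonic 22.2290
only one law matches every sample → simple-harmonic

simple-harmonic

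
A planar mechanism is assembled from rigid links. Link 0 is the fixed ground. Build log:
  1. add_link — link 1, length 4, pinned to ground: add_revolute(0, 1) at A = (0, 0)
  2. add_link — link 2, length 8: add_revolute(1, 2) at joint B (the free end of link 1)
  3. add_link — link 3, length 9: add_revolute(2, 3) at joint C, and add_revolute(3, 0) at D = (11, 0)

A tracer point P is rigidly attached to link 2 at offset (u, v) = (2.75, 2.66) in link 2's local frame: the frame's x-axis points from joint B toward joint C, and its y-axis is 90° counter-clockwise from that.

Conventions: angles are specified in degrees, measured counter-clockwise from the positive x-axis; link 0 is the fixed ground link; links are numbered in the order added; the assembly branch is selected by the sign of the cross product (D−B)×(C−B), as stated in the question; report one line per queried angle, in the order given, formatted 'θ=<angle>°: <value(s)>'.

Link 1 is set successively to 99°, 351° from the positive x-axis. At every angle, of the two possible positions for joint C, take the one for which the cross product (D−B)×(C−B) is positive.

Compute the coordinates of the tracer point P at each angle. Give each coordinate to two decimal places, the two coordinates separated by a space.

A=(0,0), D=(11.00,0)
θ=99°: B = A + 4.00·(cos99°, sin99°) = (-0.6257, 3.9508)
θ=99°: |BD| = 12.2787
θ=99°: circle(B,8.00) ∩ circle(D,9.00): a=5.4471, h=5.8591
θ=99°:   candidates: C₊=(6.4169,7.7457) cross=71.942; C₋=(2.6465,-3.3494) cross=-71.942
θ=99°:   branch + wants cross > 0 → take C=(6.4169,7.7457) (cross=71.942)
θ=99°: ex = (C−B)/|BC| = (0.8803,0.4744); ey = (-0.4744,0.8803)
θ=99°: P = B + 2.75·ex + 2.66·ey = (0.5334,7.5969)
θ=351°: B = A + 4.00·(cos351°, sin351°) = (3.9508, -0.6257)
θ=351°: |BD| = 7.0770
θ=351°: circle(B,8.00) ∩ circle(D,9.00): a=2.3374, h=7.6509
θ=351°:   candidates: C₊=(5.6025,7.2019) cross=54.145; C₋=(6.9555,-8.0400) cross=-54.145
θ=351°:   branch + wants cross > 0 → take C=(5.6025,7.2019) (cross=54.145)
θ=351°: ex = (C−B)/|BC| = (0.2065,0.9785); ey = (-0.9785,0.2065)
θ=351°: P = B + 2.75·ex + 2.66·ey = (1.9159,2.6142)

θ=99°: 0.53 7.60
θ=351°: 1.92 2.61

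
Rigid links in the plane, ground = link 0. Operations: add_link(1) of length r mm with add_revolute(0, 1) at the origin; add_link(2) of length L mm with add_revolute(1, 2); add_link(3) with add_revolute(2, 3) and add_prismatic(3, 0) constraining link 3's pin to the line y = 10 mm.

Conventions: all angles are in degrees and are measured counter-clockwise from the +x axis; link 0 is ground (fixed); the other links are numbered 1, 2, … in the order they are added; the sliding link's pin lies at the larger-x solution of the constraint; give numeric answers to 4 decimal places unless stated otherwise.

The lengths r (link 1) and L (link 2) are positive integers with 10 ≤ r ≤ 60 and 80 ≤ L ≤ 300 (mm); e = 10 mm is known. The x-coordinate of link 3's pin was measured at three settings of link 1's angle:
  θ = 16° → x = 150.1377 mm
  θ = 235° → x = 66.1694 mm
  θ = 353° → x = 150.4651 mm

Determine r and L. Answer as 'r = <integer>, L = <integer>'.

constraint per measurement: (x − r cos θ)² + (r sin θ − e)² = L²
subtracting the θ₁ and θ₂ equations cancels the r² and L² terms:
r = (x₁² − x₂²) / (2[(x₁cos θ₁ + e sin θ₁) − (x₂cos θ₂ + e sin θ₂)]) = 47.0000 → r = 47
L² = (x₁ − r cos θ₁)² + (r sin θ₁ − e)² = 11024.9976 → L = 105.0000 → L = 105
check at θ₃=353°: x = 150.4651 (printed 150.4651) ✓

r = 47, L = 105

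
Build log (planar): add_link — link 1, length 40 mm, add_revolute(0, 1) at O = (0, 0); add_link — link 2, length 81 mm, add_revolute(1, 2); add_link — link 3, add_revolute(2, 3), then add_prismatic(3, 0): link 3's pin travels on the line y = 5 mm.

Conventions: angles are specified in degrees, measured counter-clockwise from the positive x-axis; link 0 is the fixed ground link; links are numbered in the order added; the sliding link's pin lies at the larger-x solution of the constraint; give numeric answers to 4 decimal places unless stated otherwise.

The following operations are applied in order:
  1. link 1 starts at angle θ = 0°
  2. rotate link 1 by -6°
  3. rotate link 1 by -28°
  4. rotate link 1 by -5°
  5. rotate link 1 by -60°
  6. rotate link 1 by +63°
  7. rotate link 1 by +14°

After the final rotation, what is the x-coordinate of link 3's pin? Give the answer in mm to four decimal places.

geometry: r = 40 mm, L = 81 mm, e = 5 mm; θ starts at 0°
rotate link 1 by -6°: θ ← 0° -6° = -6°
rotate link 1 by -28°: θ ← -6° -28° = -34°
rotate link 1 by -5°: θ ← -34° -5° = -39°
rotate link 1 by -60°: θ ← -39° -60° = -99°
rotate link 1 by +63°: θ ← -99° +63° = -36°
rotate link 1 by +14°: θ ← -36° +14° = -22°
crank pin P = (r cos θ, r sin θ) = (37.087354, -14.984264)
h = r sin θ − e = -14.984264 − 5 = -19.984264
x = r cos θ + √(L² − h²) = 37.087354 + 78.496046 = 115.583400

115.5834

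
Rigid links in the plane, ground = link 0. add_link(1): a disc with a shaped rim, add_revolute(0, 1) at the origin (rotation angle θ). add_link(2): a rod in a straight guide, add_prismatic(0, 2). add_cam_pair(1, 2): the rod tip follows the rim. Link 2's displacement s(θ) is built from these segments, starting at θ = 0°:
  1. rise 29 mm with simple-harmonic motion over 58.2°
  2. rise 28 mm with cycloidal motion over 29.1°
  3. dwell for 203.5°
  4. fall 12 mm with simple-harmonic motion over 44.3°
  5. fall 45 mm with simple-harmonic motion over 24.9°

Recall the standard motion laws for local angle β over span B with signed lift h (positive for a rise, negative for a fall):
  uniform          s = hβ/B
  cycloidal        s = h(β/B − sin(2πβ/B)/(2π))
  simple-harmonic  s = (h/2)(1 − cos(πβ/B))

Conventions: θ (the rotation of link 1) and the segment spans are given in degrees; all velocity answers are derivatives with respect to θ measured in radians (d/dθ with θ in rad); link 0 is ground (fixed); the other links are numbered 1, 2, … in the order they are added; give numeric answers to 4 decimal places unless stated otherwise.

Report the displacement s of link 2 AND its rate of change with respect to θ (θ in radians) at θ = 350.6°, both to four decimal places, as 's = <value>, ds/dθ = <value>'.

segment 1 (0° to 58.2°, simple-harmonic, h = 29) is passed completely: s = 0.0000 + (29) = 29.0000
segment 2 (58.2° to 87.3°, cycloidal, h = 28) is passed completely: s = 29.0000 + (28) = 57.0000
segment 3 (87.3° to 290.8°, dwell): s unchanged at 57.0000
segment 4 (290.8° to 335.1°, simple-harmonic, h = -12) is passed completely: s = 57.0000 + (-12) = 45.0000
θ = 350.6° falls in segment 5 (335.1° to 360°, simple-harmonic, h = -45): β = 350.6 − 335.1 = 15.5°, B = 24.9°; Δs = -45/2·(1 − cos(π·0.6225)) = -30.9462; s = 45.0000 − 30.9462 = 14.0538
velocity in seg [335.1°–360°] (simple-harmonic), θ in radians: β = 15.5° = 0.2705 rad, B = 24.9° = 0.4346 rad; ds/dθ = (πh/(2B)) sin(πβ/B) = (π·(-45)/(2·0.4346)) sin(π·0.6225) = -150.755710 mm/rad

s = 14.0538, ds/dθ = -150.7557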